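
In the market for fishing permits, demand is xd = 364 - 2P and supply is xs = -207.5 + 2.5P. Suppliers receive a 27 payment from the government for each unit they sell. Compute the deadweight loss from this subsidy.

Pre-subsidy: 364 - 2P = -207.5 + 2.5P gives P* = 127, x* = 110.
With the subsidy, sellers receive Ps = Pb + 27 for each unit, where Pb is the price buyers pay.
Supply in terms of Pb becomes xs = -207.5 + 2.5(Pb + 27) = -140 + 2.5Pb. Setting this equal to demand: 364 - 2Pb = -140 + 2.5Pb, so Pb = 112.
Sellers receive Ps = 112 + 27 = 139; x' = 364 − 2·112 = 140.
The subsidy expands output by 140 − 110 = 30 past the efficient level; on those units the gap between marginal cost and willingness to pay runs from 0 up to 27.
DWL = ½ × 27 × 30 = 405.

Deadweight loss = 405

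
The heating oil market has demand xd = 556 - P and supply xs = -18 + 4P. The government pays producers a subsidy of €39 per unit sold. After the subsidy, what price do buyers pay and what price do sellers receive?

Buyers pay €83.6; sellers receive €122.6

Pre-subsidy: 556 - P = -18 + 4P gives P* = 114.8, x* = 441.2.
With the subsidy, sellers receive Ps = Pb + 39 for each unit, where Pb is the price buyers pay.
Supply in terms of Pb becomes xs = -18 + 4(Pb + 39) = 138 + 4Pb. Setting this equal to demand: 556 - Pb = 138 + 4Pb, so Pb = 83.6.
Sellers receive Ps = 83.6 + 39 = 122.6; x' = 556 − 1·83.6 = 472.4.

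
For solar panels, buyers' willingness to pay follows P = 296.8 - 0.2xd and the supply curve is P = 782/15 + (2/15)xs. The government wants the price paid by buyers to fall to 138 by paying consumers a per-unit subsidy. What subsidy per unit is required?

At a buyer price of 138, quantity demanded is 1484 − 5·138 = 794.
Sellers supply 794 only when they receive Ps = 782/15 + (2/15)·794 = 158.
s = Ps − Pb = 158 − 138 = 20.

Required subsidy s = 20 per unit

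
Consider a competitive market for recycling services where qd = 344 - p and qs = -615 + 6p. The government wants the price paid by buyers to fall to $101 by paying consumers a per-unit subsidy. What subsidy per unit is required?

Required subsidy s = $42 per unit

At a buyer price of 101, quantity demanded is 344 − 1·101 = 243.
Sellers supply 243 only when they receive ps with -615 + 6·ps = 243, i.e. ps = 143.
s = ps − pb = 143 − 101 = 42.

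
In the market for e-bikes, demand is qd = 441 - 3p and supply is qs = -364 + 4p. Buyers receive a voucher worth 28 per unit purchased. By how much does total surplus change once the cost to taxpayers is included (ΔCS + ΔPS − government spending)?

Net change in total surplus = -672

Pre-subsidy: 441 - 3p = -364 + 4p gives p* = 115, q* = 96.
With the rebate, buyers effectively pay pb = ps − 28, where ps is the price sellers receive.
Demand in terms of ps becomes qd = 441 − 3(ps − 28) = 525 - 3ps. Setting this equal to supply: 525 - 3ps = -364 + 4ps, so ps = 127.
Buyers pay pb = 127 − 28 = 99; q' = -364 + 4·127 = 144.
ΔCS = ½(96 + 144)(115 − 99) = 1920; ΔPS = ½(96 + 144)(127 − 115) = 1440.
Government spending = 28 × 144 = 4032.
Net change = 1920 + 1440 − 4032 = -672. The loss equals the DWL triangle ½·28·48.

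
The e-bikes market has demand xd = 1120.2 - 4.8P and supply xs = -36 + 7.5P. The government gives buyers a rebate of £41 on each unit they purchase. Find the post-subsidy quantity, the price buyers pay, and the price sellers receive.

x' = 789; buyers pay £69; sellers receive £110

Pre-subsidy: 1120.2 - 4.8P = -36 + 7.5P gives P* = 94, x* = 669.
With the rebate, buyers effectively pay Pb = Ps − 41, where Ps is the price sellers receive.
Demand in terms of Ps becomes xd = 1120.2 − 4.8(Ps − 41) = 1317 - 4.8Ps. Setting this equal to supply: 1317 - 4.8Ps = -36 + 7.5Ps, so Ps = 110.
Buyers pay Pb = 110 − 41 = 69; x' = -36 + 7.5·110 = 789.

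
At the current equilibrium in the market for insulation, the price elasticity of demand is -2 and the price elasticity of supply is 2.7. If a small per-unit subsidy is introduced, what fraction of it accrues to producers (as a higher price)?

Producer share = 20/47

For a small subsidy around the equilibrium, the benefit split depends on the relative slopes, which at a point are proportional to the elasticities.
Buyer share = εs/(εs + |εd|) = 2.7/(2.7 + 2) = 27/47; seller share = |εd|/(εs + |εd|) = 20/47.
So producers capture 20/47 of the subsidy.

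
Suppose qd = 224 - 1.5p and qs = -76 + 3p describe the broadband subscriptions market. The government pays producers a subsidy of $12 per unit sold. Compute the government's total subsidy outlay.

Government cost = $1632

Pre-subsidy: 224 - 1.5p = -76 + 3p gives p* = 200/3, q* = 124.
With the subsidy, sellers receive ps = pb + 12 for each unit, where pb is the price buyers pay.
Supply in terms of pb becomes qs = -76 + 3(pb + 12) = -40 + 3pb. Setting this equal to demand: 224 - 1.5pb = -40 + 3pb, so pb = 176/3.
Sellers receive ps = 176/3 + 12 = 212/3; q' = 224 − 1.5·(176/3) = 136.
Government outlay = subsidy × quantity = 12 × 136 = 1632.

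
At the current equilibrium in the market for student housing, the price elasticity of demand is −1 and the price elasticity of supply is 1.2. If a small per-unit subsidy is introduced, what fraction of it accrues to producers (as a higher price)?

Producer share = 5/11

For a small subsidy around the equilibrium, the benefit split depends on the relative slopes, which at a point are proportional to the elasticities.
Buyer share = εs/(εs + |εd|) = 1.2/(1.2 + 1) = 6/11; seller share = |εd|/(εs + |εd|) = 5/11.
So producers capture 5/11 of the subsidy.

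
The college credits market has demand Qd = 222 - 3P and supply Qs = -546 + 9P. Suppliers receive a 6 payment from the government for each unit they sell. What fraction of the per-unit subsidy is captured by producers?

Pre-subsidy: 222 - 3P = -546 + 9P gives P* = 64, Q* = 30.
With the subsidy, sellers receive Ps = Pb + 6 for each unit, where Pb is the price buyers pay.
Supply in terms of Pb becomes Qs = -546 + 9(Pb + 6) = -492 + 9Pb. Setting this equal to demand: 222 - 3Pb = -492 + 9Pb, so Pb = 59.5.
Sellers receive Ps = 59.5 + 6 = 65.5; Q' = 222 − 3·59.5 = 43.5.
Buyers' price falls by P* − Pb = 64 − 59.5 = 4.5; sellers' price rises by Ps − P* = 65.5 − 64 = 1.5.
So producers capture 1.5/6 = 0.25 of each unit of subsidy.

Producer share = 0.25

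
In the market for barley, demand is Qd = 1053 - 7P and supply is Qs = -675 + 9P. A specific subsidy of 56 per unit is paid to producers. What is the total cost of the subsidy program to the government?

Pre-subsidy: 1053 - 7P = -675 + 9P gives P* = 108, Q* = 297.
With the subsidy, sellers receive Ps = Pb + 56 for each unit, where Pb is the price buyers pay.
Supply in terms of Pb becomes Qs = -675 + 9(Pb + 56) = -171 + 9Pb. Setting this equal to demand: 1053 - 7Pb = -171 + 9Pb, so Pb = 76.5.
Sellers receive Ps = 76.5 + 56 = 132.5; Q' = 1053 − 7·76.5 = 517.5.
Government outlay = subsidy × quantity = 56 × 517.5 = 28980.

Government cost = 28980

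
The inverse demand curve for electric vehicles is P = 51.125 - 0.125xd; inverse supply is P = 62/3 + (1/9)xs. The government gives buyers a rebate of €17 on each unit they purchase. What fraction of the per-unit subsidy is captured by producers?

Producer share = 8/17

Pre-subsidy: 51.125 - 0.125x = 62/3 + (1/9)x gives x* = 129 and P* = 35.
With the rebate, buyers effectively pay Pb = Ps − 17, where Ps is the price sellers receive.
On the curves, Pb = 51.125 - 0.125x and Ps = 62/3 + (1/9)x; the wedge Ps − Pb = 17 gives 62/3 + (1/9)x − (51.125 - 0.125x) = 17, so x' = 201.
Then Pb = 51.125 − 0.125·201 = 26 and Ps = 62/3 + (1/9)·201 = 43.
Buyers' price falls by P* − Pb = 35 − 26 = 9; sellers' price rises by Ps − P* = 43 − 35 = 8.
So producers capture 8/17 = 8/17 of each unit of subsidy.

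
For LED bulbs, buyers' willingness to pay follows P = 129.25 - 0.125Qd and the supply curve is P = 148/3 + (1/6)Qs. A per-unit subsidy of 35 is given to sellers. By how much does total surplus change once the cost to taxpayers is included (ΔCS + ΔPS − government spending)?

Net change in total surplus = -2100

Pre-subsidy: 129.25 - 0.125Q = 148/3 + (1/6)Q gives Q* = 274 and P* = 95.
With the subsidy, sellers receive Ps = Pb + 35 for each unit, where Pb is the price buyers pay.
On the curves, Pb = 129.25 - 0.125Q and Ps = 148/3 + (1/6)Q; the wedge Ps − Pb = 35 gives 148/3 + (1/6)Q − (129.25 - 0.125Q) = 35, so Q' = 394.
Then Pb = 129.25 − 0.125·394 = 80 and Ps = 148/3 + (1/6)·394 = 115.
ΔCS = ½(274 + 394)(95 − 80) = 5010; ΔPS = ½(274 + 394)(115 − 95) = 6680.
Government spending = 35 × 394 = 13790.
Net change = 5010 + 6680 − 13790 = -2100. The loss equals the DWL triangle ½·35·120.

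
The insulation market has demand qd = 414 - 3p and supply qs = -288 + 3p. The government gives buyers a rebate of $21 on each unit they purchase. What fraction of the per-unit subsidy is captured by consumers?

Pre-subsidy: 414 - 3p = -288 + 3p gives p* = 117, q* = 63.
With the rebate, buyers effectively pay pb = ps − 21, where ps is the price sellers receive.
Demand in terms of ps becomes qd = 414 − 3(ps − 21) = 477 - 3ps. Setting this equal to supply: 477 - 3ps = -288 + 3ps, so ps = 127.5.
Buyers pay pb = 127.5 − 21 = 106.5; q' = -288 + 3·127.5 = 94.5.
Buyers' price falls by p* − pb = 117 − 106.5 = 10.5; sellers' price rises by ps − p* = 127.5 − 117 = 10.5.
So consumers capture 10.5/21 = 0.5 of each unit of subsidy.

Consumer share = 0.5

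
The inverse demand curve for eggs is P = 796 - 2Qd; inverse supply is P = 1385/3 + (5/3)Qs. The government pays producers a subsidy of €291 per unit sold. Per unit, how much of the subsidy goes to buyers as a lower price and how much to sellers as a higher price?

Pre-subsidy: 796 - 2Q = 1385/3 + (5/3)Q gives Q* = 1003/11 and P* = 6750/11.
With the subsidy, sellers receive Ps = Pb + 291 for each unit, where Pb is the price buyers pay.
On the curves, Pb = 796 - 2Q and Ps = 1385/3 + (5/3)Q; the wedge Ps − Pb = 291 gives 1385/3 + (5/3)Q − (796 - 2Q) = 291, so Q' = 1876/11.
Then Pb = 796 − 2·(1876/11) = 5004/11 and Ps = 1385/3 + (5/3)·(1876/11) = 8205/11.
Buyers' price falls by P* − Pb = 6750/11 − 5004/11 = 1746/11; sellers' price rises by Ps − P* = 8205/11 − 6750/11 = 1455/11.

Buyers gain 1746/11 per unit; sellers gain 1455/11 per unit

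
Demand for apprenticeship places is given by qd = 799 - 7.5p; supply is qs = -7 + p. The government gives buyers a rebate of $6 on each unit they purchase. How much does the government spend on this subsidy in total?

Government cost = 9498/17

Pre-subsidy: 799 - 7.5p = -7 + p gives p* = 1612/17, q* = 1493/17.
With the rebate, buyers effectively pay pb = ps − 6, where ps is the price sellers receive.
Demand in terms of ps becomes qd = 799 − 7.5(ps − 6) = 844 - 7.5ps. Setting this equal to supply: 844 - 7.5ps = -7 + ps, so ps = 1702/17.
Buyers pay pb = 1702/17 − 6 = 1600/17; q' = -7 + 1·(1702/17) = 1583/17.
Government outlay = subsidy × quantity = 6 × 1583/17 = 9498/17.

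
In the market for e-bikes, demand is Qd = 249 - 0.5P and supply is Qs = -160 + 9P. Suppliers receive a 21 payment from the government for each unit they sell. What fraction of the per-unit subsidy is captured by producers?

Producer share = 1/19

Pre-subsidy: 249 - 0.5P = -160 + 9P gives P* = 818/19, Q* = 4322/19.
With the subsidy, sellers receive Ps = Pb + 21 for each unit, where Pb is the price buyers pay.
Supply in terms of Pb becomes Qs = -160 + 9(Pb + 21) = 29 + 9Pb. Setting this equal to demand: 249 - 0.5Pb = 29 + 9Pb, so Pb = 440/19.
Sellers receive Ps = 440/19 + 21 = 839/19; Q' = 249 − 0.5·(440/19) = 4511/19.
Buyers' price falls by P* − Pb = 818/19 − 440/19 = 378/19; sellers' price rises by Ps − P* = 839/19 − 818/19 = 21/19.
So producers capture (21/19)/21 = 1/19 of each unit of subsidy.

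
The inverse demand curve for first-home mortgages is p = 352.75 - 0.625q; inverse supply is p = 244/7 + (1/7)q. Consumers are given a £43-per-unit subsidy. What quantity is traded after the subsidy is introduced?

q' = 470

Pre-subsidy: 352.75 - 0.625q = 244/7 + (1/7)q gives q* = 414 and p* = 94.
With the rebate, buyers effectively pay pb = ps − 43, where ps is the price sellers receive.
On the curves, pb = 352.75 - 0.625q and ps = 244/7 + (1/7)q; the wedge ps − pb = 43 gives 244/7 + (1/7)q − (352.75 - 0.625q) = 43, so q' = 470.
Then pb = 352.75 − 0.625·470 = 59 and ps = 244/7 + (1/7)·470 = 102.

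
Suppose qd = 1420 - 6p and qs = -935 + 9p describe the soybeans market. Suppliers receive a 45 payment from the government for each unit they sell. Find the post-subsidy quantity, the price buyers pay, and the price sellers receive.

q' = 640; buyers pay 130; sellers receive 175

Pre-subsidy: 1420 - 6p = -935 + 9p gives p* = 157, q* = 478.
With the subsidy, sellers receive ps = pb + 45 for each unit, where pb is the price buyers pay.
Supply in terms of pb becomes qs = -935 + 9(pb + 45) = -530 + 9pb. Setting this equal to demand: 1420 - 6pb = -530 + 9pb, so pb = 130.
Sellers receive ps = 130 + 45 = 175; q' = 1420 − 6·130 = 640.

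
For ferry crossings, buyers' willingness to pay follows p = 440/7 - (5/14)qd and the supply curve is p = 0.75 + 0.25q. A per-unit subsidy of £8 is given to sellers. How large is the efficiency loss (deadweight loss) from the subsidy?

Pre-subsidy: 440/7 - (5/14)q = 0.75 + 0.25q gives q* = 1739/17 and p* = 895/34.
With the subsidy, sellers receive ps = pb + 8 for each unit, where pb is the price buyers pay.
On the curves, pb = 440/7 - (5/14)q and ps = 0.75 + 0.25q; the wedge ps − pb = 8 gives 0.75 + 0.25q − (440/7 - (5/14)q) = 8, so q' = 1963/17.
Then pb = 440/7 − (5/14)·(1963/17) = 735/34 and ps = 0.75 + 0.25·(1963/17) = 1007/34.
The subsidy expands output by 1963/17 − 1739/17 = 224/17 past the efficient level; on those units the gap between marginal cost and willingness to pay runs from 0 up to 8.
DWL = ½ × 8 × 224/17 = 896/17.

Deadweight loss = 896/17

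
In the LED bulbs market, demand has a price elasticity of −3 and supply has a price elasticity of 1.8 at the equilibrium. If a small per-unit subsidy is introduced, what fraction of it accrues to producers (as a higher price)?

Producer share = 0.625

For a small subsidy around the equilibrium, the benefit split depends on the relative slopes, which at a point are proportional to the elasticities.
Buyer share = εs/(εs + |εd|) = 1.8/(1.8 + 3) = 0.375; seller share = |εd|/(εs + |εd|) = 0.625.
So producers capture 0.625 of the subsidy.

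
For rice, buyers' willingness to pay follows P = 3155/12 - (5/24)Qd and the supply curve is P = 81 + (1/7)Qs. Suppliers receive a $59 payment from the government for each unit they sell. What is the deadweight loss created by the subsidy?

Pre-subsidy: 3155/12 - (5/24)Q = 81 + (1/7)Q gives Q* = 518 and P* = 155.
With the subsidy, sellers receive Ps = Pb + 59 for each unit, where Pb is the price buyers pay.
On the curves, Pb = 3155/12 - (5/24)Q and Ps = 81 + (1/7)Q; the wedge Ps − Pb = 59 gives 81 + (1/7)Q − (3155/12 - (5/24)Q) = 59, so Q' = 686.
Then Pb = 3155/12 − (5/24)·686 = 120 and Ps = 81 + (1/7)·686 = 179.
The subsidy expands output by 686 − 518 = 168 past the efficient level; on those units the gap between marginal cost and willingness to pay runs from 0 up to 59.
DWL = ½ × 59 × 168 = 4956.

Deadweight loss = $4956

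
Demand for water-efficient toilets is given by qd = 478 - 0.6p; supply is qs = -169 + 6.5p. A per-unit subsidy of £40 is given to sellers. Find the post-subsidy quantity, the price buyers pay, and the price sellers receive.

Pre-subsidy: 478 - 0.6p = -169 + 6.5p gives p* = 6470/71, q* = 30056/71.
With the subsidy, sellers receive ps = pb + 40 for each unit, where pb is the price buyers pay.
Supply in terms of pb becomes qs = -169 + 6.5(pb + 40) = 91 + 6.5pb. Setting this equal to demand: 478 - 0.6pb = 91 + 6.5pb, so pb = 3870/71.
Sellers receive ps = 3870/71 + 40 = 6710/71; q' = 478 − 0.6·(3870/71) = 31616/71.

q' = 31616/71; buyers pay 3870/71; sellers receive 6710/71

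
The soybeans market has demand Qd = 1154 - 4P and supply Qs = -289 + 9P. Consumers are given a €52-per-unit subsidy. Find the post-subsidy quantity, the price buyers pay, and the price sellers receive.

Q' = 854; buyers pay €75; sellers receive €127

Pre-subsidy: 1154 - 4P = -289 + 9P gives P* = 111, Q* = 710.
With the rebate, buyers effectively pay Pb = Ps − 52, where Ps is the price sellers receive.
Demand in terms of Ps becomes Qd = 1154 − 4(Ps − 52) = 1362 - 4Ps. Setting this equal to supply: 1362 - 4Ps = -289 + 9Ps, so Ps = 127.
Buyers pay Pb = 127 − 52 = 75; Q' = -289 + 9·127 = 854.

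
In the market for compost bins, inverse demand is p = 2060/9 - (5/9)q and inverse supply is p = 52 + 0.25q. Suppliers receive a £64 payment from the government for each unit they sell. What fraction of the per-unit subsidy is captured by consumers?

Consumer share = 20/29

Pre-subsidy: 2060/9 - (5/9)q = 52 + 0.25q gives q* = 6368/29 and p* = 3100/29.
With the subsidy, sellers receive ps = pb + 64 for each unit, where pb is the price buyers pay.
On the curves, pb = 2060/9 - (5/9)q and ps = 52 + 0.25q; the wedge ps − pb = 64 gives 52 + 0.25q − (2060/9 - (5/9)q) = 64, so q' = 8672/29.
Then pb = 2060/9 − (5/9)·(8672/29) = 1820/29 and ps = 52 + 0.25·(8672/29) = 3676/29.
Buyers' price falls by p* − pb = 3100/29 − 1820/29 = 1280/29; sellers' price rises by ps − p* = 3676/29 − 3100/29 = 576/29.
So consumers capture (1280/29)/64 = 20/29 of each unit of subsidy.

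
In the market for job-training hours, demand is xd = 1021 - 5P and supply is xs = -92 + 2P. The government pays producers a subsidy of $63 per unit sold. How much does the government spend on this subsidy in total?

Pre-subsidy: 1021 - 5P = -92 + 2P gives P* = 159, x* = 226.
With the subsidy, sellers receive Ps = Pb + 63 for each unit, where Pb is the price buyers pay.
Supply in terms of Pb becomes xs = -92 + 2(Pb + 63) = 34 + 2Pb. Setting this equal to demand: 1021 - 5Pb = 34 + 2Pb, so Pb = 141.
Sellers receive Ps = 141 + 63 = 204; x' = 1021 − 5·141 = 316.
Government outlay = subsidy × quantity = 63 × 316 = 19908.

Government cost = $19908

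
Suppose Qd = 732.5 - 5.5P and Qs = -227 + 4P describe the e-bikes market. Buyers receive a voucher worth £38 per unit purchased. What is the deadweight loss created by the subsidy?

Pre-subsidy: 732.5 - 5.5P = -227 + 4P gives P* = 101, Q* = 177.
With the rebate, buyers effectively pay Pb = Ps − 38, where Ps is the price sellers receive.
Demand in terms of Ps becomes Qd = 732.5 − 5.5(Ps − 38) = 941.5 - 5.5Ps. Setting this equal to supply: 941.5 - 5.5Ps = -227 + 4Ps, so Ps = 123.
Buyers pay Pb = 123 − 38 = 85; Q' = -227 + 4·123 = 265.
The subsidy expands output by 265 − 177 = 88 past the efficient level; on those units the gap between marginal cost and willingness to pay runs from 0 up to 38.
DWL = ½ × 38 × 88 = 1672.

Deadweight loss = £1672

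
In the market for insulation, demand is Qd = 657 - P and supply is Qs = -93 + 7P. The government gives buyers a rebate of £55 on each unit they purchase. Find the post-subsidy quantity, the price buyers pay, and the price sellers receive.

Q' = 611.375; buyers pay £45.625; sellers receive £100.625

Pre-subsidy: 657 - P = -93 + 7P gives P* = 93.75, Q* = 563.25.
With the rebate, buyers effectively pay Pb = Ps − 55, where Ps is the price sellers receive.
Demand in terms of Ps becomes Qd = 657 − 1(Ps − 55) = 712 - Ps. Setting this equal to supply: 712 - Ps = -93 + 7Ps, so Ps = 100.625.
Buyers pay Pb = 100.625 − 55 = 45.625; Q' = -93 + 7·100.625 = 611.375.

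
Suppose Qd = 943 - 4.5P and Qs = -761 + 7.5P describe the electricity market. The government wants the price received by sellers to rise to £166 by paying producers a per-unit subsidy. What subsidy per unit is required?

Required subsidy s = £64 per unit

At a seller price of 166, quantity supplied is -761 + 7.5·166 = 484.
Buyers absorb 484 only when they pay Pb with 943 − 4.5·Pb = 484, i.e. Pb = 102.
s = Ps − Pb = 166 − 102 = 64.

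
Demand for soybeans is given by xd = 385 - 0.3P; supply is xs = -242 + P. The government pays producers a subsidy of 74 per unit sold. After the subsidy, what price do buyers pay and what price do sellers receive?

Pre-subsidy: 385 - 0.3P = -242 + P gives P* = 6270/13, x* = 3124/13.
With the subsidy, sellers receive Ps = Pb + 74 for each unit, where Pb is the price buyers pay.
Supply in terms of Pb becomes xs = -242 + 1(Pb + 74) = -168 + Pb. Setting this equal to demand: 385 - 0.3Pb = -168 + Pb, so Pb = 5530/13.
Sellers receive Ps = 5530/13 + 74 = 6492/13; x' = 385 − 0.3·(5530/13) = 3346/13.

Buyers pay 5530/13; sellers receive 6492/13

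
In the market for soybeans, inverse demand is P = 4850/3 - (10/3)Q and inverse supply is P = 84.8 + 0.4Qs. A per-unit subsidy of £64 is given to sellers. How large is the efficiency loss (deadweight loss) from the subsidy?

Pre-subsidy: 4850/3 - (10/3)Q = 84.8 + 0.4Q gives Q* = 11489/28 and P* = 3485/14.
With the subsidy, sellers receive Ps = Pb + 64 for each unit, where Pb is the price buyers pay.
On the curves, Pb = 4850/3 - (10/3)Q and Ps = 84.8 + 0.4Q; the wedge Ps − Pb = 64 gives 84.8 + 0.4Q − (4850/3 - (10/3)Q) = 64, so Q' = 11969/28.
Then Pb = 4850/3 − (10/3)·(11969/28) = 2685/14 and Ps = 84.8 + 0.4·(11969/28) = 3581/14.
The subsidy expands output by 11969/28 − 11489/28 = 120/7 past the efficient level; on those units the gap between marginal cost and willingness to pay runs from 0 up to 64.
DWL = ½ × 64 × 120/7 = 3840/7.

Deadweight loss = 3840/7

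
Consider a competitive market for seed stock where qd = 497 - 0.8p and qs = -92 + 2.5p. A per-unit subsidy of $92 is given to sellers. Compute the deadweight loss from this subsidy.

Pre-subsidy: 497 - 0.8p = -92 + 2.5p gives p* = 5890/33, q* = 11689/33.
With the subsidy, sellers receive ps = pb + 92 for each unit, where pb is the price buyers pay.
Supply in terms of pb becomes qs = -92 + 2.5(pb + 92) = 138 + 2.5pb. Setting this equal to demand: 497 - 0.8pb = 138 + 2.5pb, so pb = 3590/33.
Sellers receive ps = 3590/33 + 92 = 6626/33; q' = 497 − 0.8·(3590/33) = 13529/33.
The subsidy expands output by 13529/33 − 11689/33 = 1840/33 past the efficient level; on those units the gap between marginal cost and willingness to pay runs from 0 up to 92.
DWL = ½ × 92 × 1840/33 = 84640/33.

Deadweight loss = 84640/33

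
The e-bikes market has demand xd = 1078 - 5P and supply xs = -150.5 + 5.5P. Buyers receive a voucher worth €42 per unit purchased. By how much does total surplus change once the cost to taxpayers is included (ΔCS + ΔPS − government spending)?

Pre-subsidy: 1078 - 5P = -150.5 + 5.5P gives P* = 117, x* = 493.
With the rebate, buyers effectively pay Pb = Ps − 42, where Ps is the price sellers receive.
Demand in terms of Ps becomes xd = 1078 − 5(Ps − 42) = 1288 - 5Ps. Setting this equal to supply: 1288 - 5Ps = -150.5 + 5.5Ps, so Ps = 137.
Buyers pay Pb = 137 − 42 = 95; x' = -150.5 + 5.5·137 = 603.
ΔCS = ½(493 + 603)(117 − 95) = 12056; ΔPS = ½(493 + 603)(137 − 117) = 10960.
Government spending = 42 × 603 = 25326.
Net change = 12056 + 10960 − 25326 = -2310. The loss equals the DWL triangle ½·42·110.

Net change in total surplus = -€2310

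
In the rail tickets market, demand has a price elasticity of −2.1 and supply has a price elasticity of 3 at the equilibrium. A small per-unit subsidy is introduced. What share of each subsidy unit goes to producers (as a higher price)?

Producer share = 7/17

For a small subsidy around the equilibrium, the benefit split depends on the relative slopes, which at a point are proportional to the elasticities.
Buyer share = εs/(εs + |εd|) = 3/(3 + 2.1) = 10/17; seller share = |εd|/(εs + |εd|) = 7/17.
So producers capture 7/17 of the subsidy.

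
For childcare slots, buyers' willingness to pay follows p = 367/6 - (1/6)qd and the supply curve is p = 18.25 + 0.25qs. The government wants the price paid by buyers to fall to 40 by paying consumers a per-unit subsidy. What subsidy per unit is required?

At a buyer price of 40, quantity demanded is 367 − 6·40 = 127.
Sellers supply 127 only when they receive ps = 18.25 + 0.25·127 = 50.
s = ps − pb = 50 − 40 = 10.

Required subsidy s = 10 per unit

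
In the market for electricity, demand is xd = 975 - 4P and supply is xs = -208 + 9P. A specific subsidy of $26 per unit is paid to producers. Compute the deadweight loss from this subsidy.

Pre-subsidy: 975 - 4P = -208 + 9P gives P* = 91, x* = 611.
With the subsidy, sellers receive Ps = Pb + 26 for each unit, where Pb is the price buyers pay.
Supply in terms of Pb becomes xs = -208 + 9(Pb + 26) = 26 + 9Pb. Setting this equal to demand: 975 - 4Pb = 26 + 9Pb, so Pb = 73.
Sellers receive Ps = 73 + 26 = 99; x' = 975 − 4·73 = 683.
The subsidy expands output by 683 − 611 = 72 past the efficient level; on those units the gap between marginal cost and willingness to pay runs from 0 up to 26.
DWL = ½ × 26 × 72 = 936.

Deadweight loss = $936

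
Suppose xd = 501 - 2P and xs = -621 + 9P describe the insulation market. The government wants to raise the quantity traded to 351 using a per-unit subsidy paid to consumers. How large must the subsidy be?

At x = 351, invert demand for the buyer price: Pb = (501 − 351)/2 = 75; invert supply for the seller price: Ps = (351 − (-621))/9 = 108.
The subsidy must fill the gap: s = Ps − Pb = 108 − 75 = 33.

Required subsidy s = 33 per unit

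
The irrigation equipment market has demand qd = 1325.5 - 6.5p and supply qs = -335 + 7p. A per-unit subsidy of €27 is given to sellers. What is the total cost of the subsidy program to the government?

Pre-subsidy: 1325.5 - 6.5p = -335 + 7p gives p* = 123, q* = 526.
With the subsidy, sellers receive ps = pb + 27 for each unit, where pb is the price buyers pay.
Supply in terms of pb becomes qs = -335 + 7(pb + 27) = -146 + 7pb. Setting this equal to demand: 1325.5 - 6.5pb = -146 + 7pb, so pb = 109.
Sellers receive ps = 109 + 27 = 136; q' = 1325.5 − 6.5·109 = 617.
Government outlay = subsidy × quantity = 27 × 617 = 16659.

Government cost = €16659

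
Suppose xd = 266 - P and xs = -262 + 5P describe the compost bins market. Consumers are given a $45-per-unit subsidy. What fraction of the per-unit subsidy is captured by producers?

Producer share = 1/6

Pre-subsidy: 266 - P = -262 + 5P gives P* = 88, x* = 178.
With the rebate, buyers effectively pay Pb = Ps − 45, where Ps is the price sellers receive.
Demand in terms of Ps becomes xd = 266 − 1(Ps − 45) = 311 - Ps. Setting this equal to supply: 311 - Ps = -262 + 5Ps, so Ps = 95.5.
Buyers pay Pb = 95.5 − 45 = 50.5; x' = -262 + 5·95.5 = 215.5.
Buyers' price falls by P* − Pb = 88 − 50.5 = 37.5; sellers' price rises by Ps − P* = 95.5 − 88 = 7.5.
So producers capture 7.5/45 = 1/6 of each unit of subsidy.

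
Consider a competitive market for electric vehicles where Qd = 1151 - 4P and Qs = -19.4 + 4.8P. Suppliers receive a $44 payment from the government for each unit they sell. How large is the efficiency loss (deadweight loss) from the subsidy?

Deadweight loss = $2112

Pre-subsidy: 1151 - 4P = -19.4 + 4.8P gives P* = 133, Q* = 619.
With the subsidy, sellers receive Ps = Pb + 44 for each unit, where Pb is the price buyers pay.
Supply in terms of Pb becomes Qs = -19.4 + 4.8(Pb + 44) = 191.8 + 4.8Pb. Setting this equal to demand: 1151 - 4Pb = 191.8 + 4.8Pb, so Pb = 109.
Sellers receive Ps = 109 + 44 = 153; Q' = 1151 − 4·109 = 715.
The subsidy expands output by 715 − 619 = 96 past the efficient level; on those units the gap between marginal cost and willingness to pay runs from 0 up to 44.
DWL = ½ × 44 × 96 = 2112.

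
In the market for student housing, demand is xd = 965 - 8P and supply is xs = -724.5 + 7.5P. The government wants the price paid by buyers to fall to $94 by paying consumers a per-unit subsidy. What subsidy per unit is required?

At a buyer price of 94, quantity demanded is 965 − 8·94 = 213.
Sellers supply 213 only when they receive Ps with -724.5 + 7.5·Ps = 213, i.e. Ps = 125.
s = Ps − Pb = 125 − 94 = 31.

Required subsidy s = $31 per unit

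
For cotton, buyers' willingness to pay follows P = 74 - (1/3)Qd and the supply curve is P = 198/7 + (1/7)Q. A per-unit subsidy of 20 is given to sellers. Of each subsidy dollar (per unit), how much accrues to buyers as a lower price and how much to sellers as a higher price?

Buyers gain 14 per unit; sellers gain 6 per unit

Pre-subsidy: 74 - (1/3)Q = 198/7 + (1/7)Q gives Q* = 96 and P* = 42.
With the subsidy, sellers receive Ps = Pb + 20 for each unit, where Pb is the price buyers pay.
On the curves, Pb = 74 - (1/3)Q and Ps = 198/7 + (1/7)Q; the wedge Ps − Pb = 20 gives 198/7 + (1/7)Q − (74 - (1/3)Q) = 20, so Q' = 138.
Then Pb = 74 − (1/3)·138 = 28 and Ps = 198/7 + (1/7)·138 = 48.
Buyers' price falls by P* − Pb = 42 − 28 = 14; sellers' price rises by Ps − P* = 48 − 42 = 6.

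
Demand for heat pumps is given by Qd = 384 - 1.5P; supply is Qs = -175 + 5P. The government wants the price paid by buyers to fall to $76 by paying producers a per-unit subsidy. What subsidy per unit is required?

Required subsidy s = $13 per unit

At a buyer price of 76, quantity demanded is 384 − 1.5·76 = 270.
Sellers supply 270 only when they receive Ps with -175 + 5·Ps = 270, i.e. Ps = 89.
s = Ps − Pb = 89 − 76 = 13.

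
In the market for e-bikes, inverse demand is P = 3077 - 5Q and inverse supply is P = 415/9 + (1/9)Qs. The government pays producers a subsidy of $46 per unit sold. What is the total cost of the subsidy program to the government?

Government cost = $27692

Pre-subsidy: 3077 - 5Q = 415/9 + (1/9)Q gives Q* = 593 and P* = 112.
With the subsidy, sellers receive Ps = Pb + 46 for each unit, where Pb is the price buyers pay.
On the curves, Pb = 3077 - 5Q and Ps = 415/9 + (1/9)Q; the wedge Ps − Pb = 46 gives 415/9 + (1/9)Q − (3077 - 5Q) = 46, so Q' = 602.
Then Pb = 3077 − 5·602 = 67 and Ps = 415/9 + (1/9)·602 = 113.
Government outlay = subsidy × quantity = 46 × 602 = 27692.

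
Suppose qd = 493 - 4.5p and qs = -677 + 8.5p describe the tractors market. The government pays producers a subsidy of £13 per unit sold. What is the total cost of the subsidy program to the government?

Government cost = £1641.25

Pre-subsidy: 493 - 4.5p = -677 + 8.5p gives p* = 90, q* = 88.
With the subsidy, sellers receive ps = pb + 13 for each unit, where pb is the price buyers pay.
Supply in terms of pb becomes qs = -677 + 8.5(pb + 13) = -566.5 + 8.5pb. Setting this equal to demand: 493 - 4.5pb = -566.5 + 8.5pb, so pb = 81.5.
Sellers receive ps = 81.5 + 13 = 94.5; q' = 493 − 4.5·81.5 = 126.25.
Government outlay = subsidy × quantity = 13 × 126.25 = 1641.25.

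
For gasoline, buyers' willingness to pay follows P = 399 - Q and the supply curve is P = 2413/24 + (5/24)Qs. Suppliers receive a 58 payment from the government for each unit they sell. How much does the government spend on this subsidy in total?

Government cost = 17110

Pre-subsidy: 399 - Q = 2413/24 + (5/24)Q gives Q* = 247 and P* = 152.
With the subsidy, sellers receive Ps = Pb + 58 for each unit, where Pb is the price buyers pay.
On the curves, Pb = 399 - Q and Ps = 2413/24 + (5/24)Q; the wedge Ps − Pb = 58 gives 2413/24 + (5/24)Q − (399 - Q) = 58, so Q' = 295.
Then Pb = 399 − 1·295 = 104 and Ps = 2413/24 + (5/24)·295 = 162.
Government outlay = subsidy × quantity = 58 × 295 = 17110.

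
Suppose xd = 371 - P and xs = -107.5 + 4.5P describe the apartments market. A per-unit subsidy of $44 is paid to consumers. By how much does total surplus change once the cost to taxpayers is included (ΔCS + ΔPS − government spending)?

Pre-subsidy: 371 - P = -107.5 + 4.5P gives P* = 87, x* = 284.
With the rebate, buyers effectively pay Pb = Ps − 44, where Ps is the price sellers receive.
Demand in terms of Ps becomes xd = 371 − 1(Ps − 44) = 415 - Ps. Setting this equal to supply: 415 - Ps = -107.5 + 4.5Ps, so Ps = 95.
Buyers pay Pb = 95 − 44 = 51; x' = -107.5 + 4.5·95 = 320.
ΔCS = ½(284 + 320)(87 − 51) = 10872; ΔPS = ½(284 + 320)(95 − 87) = 2416.
Government spending = 44 × 320 = 14080.
Net change = 10872 + 2416 − 14080 = -792. The loss equals the DWL triangle ½·44·36.

Net change in total surplus = -$792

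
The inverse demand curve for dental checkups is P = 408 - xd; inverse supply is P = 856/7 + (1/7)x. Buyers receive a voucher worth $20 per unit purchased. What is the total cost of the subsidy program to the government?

Pre-subsidy: 408 - x = 856/7 + (1/7)x gives x* = 250 and P* = 158.
With the rebate, buyers effectively pay Pb = Ps − 20, where Ps is the price sellers receive.
On the curves, Pb = 408 - x and Ps = 856/7 + (1/7)x; the wedge Ps − Pb = 20 gives 856/7 + (1/7)x − (408 - x) = 20, so x' = 267.5.
Then Pb = 408 − 1·267.5 = 140.5 and Ps = 856/7 + (1/7)·267.5 = 160.5.
Government outlay = subsidy × quantity = 20 × 267.5 = 5350.

Government cost = $5350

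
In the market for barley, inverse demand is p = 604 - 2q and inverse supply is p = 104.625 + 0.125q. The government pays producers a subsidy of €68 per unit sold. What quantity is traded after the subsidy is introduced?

q' = 267

Pre-subsidy: 604 - 2q = 104.625 + 0.125q gives q* = 235 and p* = 134.
With the subsidy, sellers receive ps = pb + 68 for each unit, where pb is the price buyers pay.
On the curves, pb = 604 - 2q and ps = 104.625 + 0.125q; the wedge ps − pb = 68 gives 104.625 + 0.125q − (604 - 2q) = 68, so q' = 267.
Then pb = 604 − 2·267 = 70 and ps = 104.625 + 0.125·267 = 138.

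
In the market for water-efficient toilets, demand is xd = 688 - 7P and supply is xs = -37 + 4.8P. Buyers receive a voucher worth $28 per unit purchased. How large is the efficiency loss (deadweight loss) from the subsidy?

Pre-subsidy: 688 - 7P = -37 + 4.8P gives P* = 3625/59, x* = 15217/59.
With the rebate, buyers effectively pay Pb = Ps − 28, where Ps is the price sellers receive.
Demand in terms of Ps becomes xd = 688 − 7(Ps − 28) = 884 - 7Ps. Setting this equal to supply: 884 - 7Ps = -37 + 4.8Ps, so Ps = 4605/59.
Buyers pay Pb = 4605/59 − 28 = 2953/59; x' = -37 + 4.8·(4605/59) = 19921/59.
The subsidy expands output by 19921/59 − 15217/59 = 4704/59 past the efficient level; on those units the gap between marginal cost and willingness to pay runs from 0 up to 28.
DWL = ½ × 28 × 4704/59 = 65856/59.

Deadweight loss = 65856/59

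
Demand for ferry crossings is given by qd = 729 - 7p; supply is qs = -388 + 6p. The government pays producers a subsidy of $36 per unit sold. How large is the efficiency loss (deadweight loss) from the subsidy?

Deadweight loss = 27216/13

Pre-subsidy: 729 - 7p = -388 + 6p gives p* = 1117/13, q* = 1658/13.
With the subsidy, sellers receive ps = pb + 36 for each unit, where pb is the price buyers pay.
Supply in terms of pb becomes qs = -388 + 6(pb + 36) = -172 + 6pb. Setting this equal to demand: 729 - 7pb = -172 + 6pb, so pb = 901/13.
Sellers receive ps = 901/13 + 36 = 1369/13; q' = 729 − 7·(901/13) = 3170/13.
The subsidy expands output by 3170/13 − 1658/13 = 1512/13 past the efficient level; on those units the gap between marginal cost and willingness to pay runs from 0 up to 36.
DWL = ½ × 36 × 1512/13 = 27216/13.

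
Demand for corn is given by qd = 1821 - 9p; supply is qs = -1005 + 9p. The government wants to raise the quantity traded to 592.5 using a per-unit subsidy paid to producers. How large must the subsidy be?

At q = 592.5, invert demand for the buyer price: pb = (1821 − 592.5)/9 = 136.5; invert supply for the seller price: ps = (592.5 − (-1005))/9 = 177.5.
The subsidy must fill the gap: s = ps − pb = 177.5 − 136.5 = 41.

Required subsidy s = 41 per unit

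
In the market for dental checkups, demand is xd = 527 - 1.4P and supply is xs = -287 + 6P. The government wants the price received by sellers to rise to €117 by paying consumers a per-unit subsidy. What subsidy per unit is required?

At a seller price of 117, quantity supplied is -287 + 6·117 = 415.
Buyers absorb 415 only when they pay Pb with 527 − 1.4·Pb = 415, i.e. Pb = 80.
s = Ps − Pb = 117 − 80 = 37.

Required subsidy s = €37 per unit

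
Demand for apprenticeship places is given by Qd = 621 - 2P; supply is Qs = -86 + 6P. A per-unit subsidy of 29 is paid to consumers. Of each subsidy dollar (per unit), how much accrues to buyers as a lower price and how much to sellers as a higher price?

Buyers gain 21.75 per unit; sellers gain 7.25 per unit

Pre-subsidy: 621 - 2P = -86 + 6P gives P* = 88.375, Q* = 444.25.
With the rebate, buyers effectively pay Pb = Ps − 29, where Ps is the price sellers receive.
Demand in terms of Ps becomes Qd = 621 − 2(Ps − 29) = 679 - 2Ps. Setting this equal to supply: 679 - 2Ps = -86 + 6Ps, so Ps = 95.625.
Buyers pay Pb = 95.625 − 29 = 66.625; Q' = -86 + 6·95.625 = 487.75.
Buyers' price falls by P* − Pb = 88.375 − 66.625 = 21.75; sellers' price rises by Ps − P* = 95.625 − 88.375 = 7.25.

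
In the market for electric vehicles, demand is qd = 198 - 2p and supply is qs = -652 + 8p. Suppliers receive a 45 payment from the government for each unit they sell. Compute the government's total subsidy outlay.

Government cost = 4500

Pre-subsidy: 198 - 2p = -652 + 8p gives p* = 85, q* = 28.
With the subsidy, sellers receive ps = pb + 45 for each unit, where pb is the price buyers pay.
Supply in terms of pb becomes qs = -652 + 8(pb + 45) = -292 + 8pb. Setting this equal to demand: 198 - 2pb = -292 + 8pb, so pb = 49.
Sellers receive ps = 49 + 45 = 94; q' = 198 − 2·49 = 100.
Government outlay = subsidy × quantity = 45 × 100 = 4500.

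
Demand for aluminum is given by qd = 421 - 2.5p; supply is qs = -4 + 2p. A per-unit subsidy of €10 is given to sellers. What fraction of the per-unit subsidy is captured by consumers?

Pre-subsidy: 421 - 2.5p = -4 + 2p gives p* = 850/9, q* = 1664/9.
With the subsidy, sellers receive ps = pb + 10 for each unit, where pb is the price buyers pay.
Supply in terms of pb becomes qs = -4 + 2(pb + 10) = 16 + 2pb. Setting this equal to demand: 421 - 2.5pb = 16 + 2pb, so pb = 90.
Sellers receive ps = 90 + 10 = 100; q' = 421 − 2.5·90 = 196.
Buyers' price falls by p* − pb = 850/9 − 90 = 40/9; sellers' price rises by ps − p* = 100 − 850/9 = 50/9.
So consumers capture (40/9)/10 = 4/9 of each unit of subsidy.

Consumer share = 4/9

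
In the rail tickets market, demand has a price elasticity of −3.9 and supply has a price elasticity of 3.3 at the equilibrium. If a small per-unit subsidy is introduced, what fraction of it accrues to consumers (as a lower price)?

Consumer share = 11/24

For a small subsidy around the equilibrium, the benefit split depends on the relative slopes, which at a point are proportional to the elasticities.
Buyer share = εs/(εs + |εd|) = 3.3/(3.3 + 3.9) = 11/24; seller share = |εd|/(εs + |εd|) = 13/24.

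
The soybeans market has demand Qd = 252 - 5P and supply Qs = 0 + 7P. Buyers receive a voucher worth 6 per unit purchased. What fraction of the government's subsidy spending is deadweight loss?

Pre-subsidy: 252 - 5P = 0 + 7P gives P* = 21, Q* = 147.
With the rebate, buyers effectively pay Pb = Ps − 6, where Ps is the price sellers receive.
Demand in terms of Ps becomes Qd = 252 − 5(Ps − 6) = 282 - 5Ps. Setting this equal to supply: 282 - 5Ps = 0 + 7Ps, so Ps = 23.5.
Buyers pay Pb = 23.5 − 6 = 17.5; Q' = 0 + 7·23.5 = 164.5.
ΔCS = ½(147 + 164.5)(21 − 17.5) = 545.125; ΔPS = ½(147 + 164.5)(23.5 − 21) = 389.375.
Government spending = 6 × 164.5 = 987.
DWL = ½ × 6 × (164.5 − 147) = 52.5; fraction = 52.5 / 987 = 5/94.

DWL / government spending = 5/94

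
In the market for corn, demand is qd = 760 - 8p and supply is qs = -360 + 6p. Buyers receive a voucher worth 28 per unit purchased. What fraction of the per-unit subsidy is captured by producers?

Producer share = 4/7

Pre-subsidy: 760 - 8p = -360 + 6p gives p* = 80, q* = 120.
With the rebate, buyers effectively pay pb = ps − 28, where ps is the price sellers receive.
Demand in terms of ps becomes qd = 760 − 8(ps − 28) = 984 - 8ps. Setting this equal to supply: 984 - 8ps = -360 + 6ps, so ps = 96.
Buyers pay pb = 96 − 28 = 68; q' = -360 + 6·96 = 216.
Buyers' price falls by p* − pb = 80 − 68 = 12; sellers' price rises by ps − p* = 96 − 80 = 16.
So producers capture 16/28 = 4/7 of each unit of subsidy.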